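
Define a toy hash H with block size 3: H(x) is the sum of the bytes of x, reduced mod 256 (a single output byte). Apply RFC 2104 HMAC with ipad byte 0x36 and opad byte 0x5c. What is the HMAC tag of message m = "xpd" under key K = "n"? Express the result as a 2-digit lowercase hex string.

fa

Key "n" = 6e is 1 byte ≤ B = 3; zero-pad to 3 bytes: K' = 6e 00 00.
K' ⊕ ipad = 58 36 36.  K' ⊕ opad = 32 5c 5c.
Inner input = (K'⊕ipad) ∥ m = 58 36 36 ∥ 78 70 64.
Inner hash: sum = 88+54+54+120+112+100 = 528; mod 256 = 16 → 10.
Outer input = (K'⊕opad) ∥ inner = 32 5c 5c ∥ 10.
Outer hash (tag): sum = 50+92+92+16 = 250 → fa.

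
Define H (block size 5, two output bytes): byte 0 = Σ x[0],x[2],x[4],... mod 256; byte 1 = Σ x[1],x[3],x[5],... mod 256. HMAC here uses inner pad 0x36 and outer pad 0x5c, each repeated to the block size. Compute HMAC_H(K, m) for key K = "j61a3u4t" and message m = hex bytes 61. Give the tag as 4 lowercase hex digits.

Key "j61a3u4t" = 6a 36 31 61 33 75 34 74 is 8 bytes > B = 5, so hash it first: H(key) = 02 80, then zero-pad to 5 bytes: K' = 02 80 00 00 00.
K' ⊕ ipad = 34 b6 36 36 36.  K' ⊕ opad = 5e dc 5c 5c 5c.
Inner input = (K'⊕ipad) ∥ m = 34 b6 36 36 36 ∥ 61.
Inner hash: even-index sum = 160 mod 256 = 160; odd-index sum = 333 mod 256 = 77 → a0 4d.
Outer input = (K'⊕opad) ∥ inner = 5e dc 5c 5c 5c ∥ a0 4d.
Outer hash (tag): even-index sum = 355 mod 256 = 99; odd-index sum = 472 mod 256 = 216 → 63 d8.

63d8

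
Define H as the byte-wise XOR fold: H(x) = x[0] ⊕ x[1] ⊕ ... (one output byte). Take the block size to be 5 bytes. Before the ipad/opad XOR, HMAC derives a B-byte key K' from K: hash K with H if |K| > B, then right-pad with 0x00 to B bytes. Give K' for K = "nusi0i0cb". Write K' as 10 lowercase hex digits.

6900000000

|K| = 9 > B = 5, so first hash the key.
H(K): XOR 6e⊕75⊕73⊕69⊕30⊕69⊕30⊕63⊕62 = 69.
Zero-pad H(K) = 69 to 5 bytes: K' = 69 00 00 00 00.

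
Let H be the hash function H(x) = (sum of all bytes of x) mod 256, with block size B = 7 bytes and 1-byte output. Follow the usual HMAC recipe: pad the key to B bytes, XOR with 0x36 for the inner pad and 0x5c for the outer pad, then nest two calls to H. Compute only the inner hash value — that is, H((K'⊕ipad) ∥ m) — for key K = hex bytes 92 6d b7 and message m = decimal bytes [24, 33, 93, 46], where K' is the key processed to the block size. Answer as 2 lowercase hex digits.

Key hex bytes 92 6d b7 is 3 bytes ≤ B = 7; zero-pad to 7 bytes: K' = 92 6d b7 00 00 00 00.
K' ⊕ ipad = a4 5b 81 36 36 36 36.
Inner input = a4 5b 81 36 36 36 36 ∥ 18 21 5d 2e.
Inner hash: sum = 164+91+129+54+54+54+54+24+33+93+46 = 796; mod 256 = 28 → 1c.

1c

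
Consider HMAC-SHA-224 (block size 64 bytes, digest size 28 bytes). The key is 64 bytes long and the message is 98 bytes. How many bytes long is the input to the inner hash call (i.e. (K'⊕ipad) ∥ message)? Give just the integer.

162

Key is 64 ≤ 64 bytes, zero-padded: |K'| = 64.
Inner input = (K'⊕ipad) ∥ m → 64 + 98 = 162 bytes.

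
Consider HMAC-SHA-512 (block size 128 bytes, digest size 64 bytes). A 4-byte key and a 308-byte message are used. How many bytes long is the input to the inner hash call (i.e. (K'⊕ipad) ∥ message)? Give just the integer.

Key is 4 ≤ 128 bytes, zero-padded: |K'| = 128.
Inner input = (K'⊕ipad) ∥ m → 128 + 308 = 436 bytes.

436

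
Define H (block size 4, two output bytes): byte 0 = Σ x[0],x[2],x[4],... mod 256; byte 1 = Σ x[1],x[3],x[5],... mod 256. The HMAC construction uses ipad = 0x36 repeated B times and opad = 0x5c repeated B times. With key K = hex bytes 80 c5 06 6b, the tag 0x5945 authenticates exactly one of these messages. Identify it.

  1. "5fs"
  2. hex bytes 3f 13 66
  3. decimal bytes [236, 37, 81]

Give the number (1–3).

3

Key hex bytes 80 c5 06 6b is exactly B = 4 bytes: K' = 80 c5 06 6b.
K' ⊕ ipad = b6 f3 30 5d; K' ⊕ opad = dc 99 5a 37.
m1: inner = H(b6 f3 30 5d 35 66 73) = 8e b6; tag = H(dc 99 5a 37 8e b6) = c486
m2: inner = H(b6 f3 30 5d 3f 13 66) = 8b 63; tag = H(dc 99 5a 37 8b 63) = c133
m3: inner = H(b6 f3 30 5d ec 25 51) = 23 75; tag = H(dc 99 5a 37 23 75) = 5945 ← matches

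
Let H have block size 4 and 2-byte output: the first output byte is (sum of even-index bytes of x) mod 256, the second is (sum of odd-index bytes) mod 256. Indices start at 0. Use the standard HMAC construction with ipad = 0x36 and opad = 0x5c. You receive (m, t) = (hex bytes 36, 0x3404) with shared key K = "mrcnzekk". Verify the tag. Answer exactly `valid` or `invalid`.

Key "mrcnzekk" = 6d 72 63 6e 7a 65 6b 6b is 8 bytes > B = 4, so hash it first: H(key) = b5 b0, then zero-pad to 4 bytes: K' = b5 b0 00 00.
K' ⊕ ipad = 83 86 36 36; K' ⊕ opad = e9 ec 5c 5c.
Inner hash: even-index sum = 239 mod 256 = 239; odd-index sum = 188 mod 256 = 188 → ef bc.
Outer hash (recomputed tag): even-index sum = 564 mod 256 = 52; odd-index sum = 516 mod 256 = 4 → 34 04.
Recomputed tag = 3404; claimed = 3404 → match.

valid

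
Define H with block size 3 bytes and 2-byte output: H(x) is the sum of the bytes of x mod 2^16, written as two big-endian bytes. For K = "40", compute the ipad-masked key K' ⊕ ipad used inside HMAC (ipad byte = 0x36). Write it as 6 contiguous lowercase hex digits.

020636

Key "40" = 34 30 is 2 bytes ≤ B = 3; zero-pad to 3 bytes: K' = 34 30 00.
XOR each byte with 0x36: 34⊕36=02, 30⊕36=06, 00⊕36=36.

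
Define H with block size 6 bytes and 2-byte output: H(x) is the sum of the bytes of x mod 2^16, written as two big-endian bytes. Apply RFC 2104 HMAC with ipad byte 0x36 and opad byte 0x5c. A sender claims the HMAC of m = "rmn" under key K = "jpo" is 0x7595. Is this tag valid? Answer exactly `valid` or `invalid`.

invalid

Key "jpo" = 6a 70 6f is 3 bytes ≤ B = 6; zero-pad to 6 bytes: K' = 6a 70 6f 00 00 00.
K' ⊕ ipad = 5c 46 59 36 36 36; K' ⊕ opad = 36 2c 33 5c 5c 5c.
Inner hash: sum = 92+70+89+54+54+54+114+109+110 = 746 → 02 ea.
Outer hash (recomputed tag): sum = 54+44+51+92+92+92+2+234 = 661 → 02 95.
Recomputed tag = 0295; claimed = 7595 → mismatch.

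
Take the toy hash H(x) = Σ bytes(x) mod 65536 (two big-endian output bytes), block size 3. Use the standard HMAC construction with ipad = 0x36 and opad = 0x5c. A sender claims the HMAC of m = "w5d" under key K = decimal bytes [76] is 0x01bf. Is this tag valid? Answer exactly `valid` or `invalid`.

Key decimal bytes [76] = 4c is 1 byte ≤ B = 3; zero-pad to 3 bytes: K' = 4c 00 00.
K' ⊕ ipad = 7a 36 36; K' ⊕ opad = 10 5c 5c.
Inner hash: sum = 122+54+54+119+53+100 = 502 → 01 f6.
Outer hash (recomputed tag): sum = 16+92+92+1+246 = 447 → 01 bf.
Recomputed tag = 01bf; claimed = 01bf → match.

valid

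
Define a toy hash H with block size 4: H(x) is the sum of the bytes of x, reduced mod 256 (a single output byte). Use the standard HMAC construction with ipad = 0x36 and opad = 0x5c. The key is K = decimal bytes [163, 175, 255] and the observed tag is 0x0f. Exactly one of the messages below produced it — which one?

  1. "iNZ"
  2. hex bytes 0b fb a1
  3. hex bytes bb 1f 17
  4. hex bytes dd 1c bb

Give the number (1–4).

Key decimal bytes [163, 175, 255] = a3 af ff is 3 bytes ≤ B = 4; zero-pad to 4 bytes: K' = a3 af ff 00.
K' ⊕ ipad = 95 99 c9 36; K' ⊕ opad = ff f3 a3 5c.
m1: inner = H(95 99 c9 36 69 4e 5a) = 3e; tag = H(ff f3 a3 5c 3e) = 2f
m2: inner = H(95 99 c9 36 0b fb a1) = d4; tag = H(ff f3 a3 5c d4) = c5
m3: inner = H(95 99 c9 36 bb 1f 17) = 1e; tag = H(ff f3 a3 5c 1e) = 0f ← matches
m4: inner = H(95 99 c9 36 dd 1c bb) = e1; tag = H(ff f3 a3 5c e1) = d2

3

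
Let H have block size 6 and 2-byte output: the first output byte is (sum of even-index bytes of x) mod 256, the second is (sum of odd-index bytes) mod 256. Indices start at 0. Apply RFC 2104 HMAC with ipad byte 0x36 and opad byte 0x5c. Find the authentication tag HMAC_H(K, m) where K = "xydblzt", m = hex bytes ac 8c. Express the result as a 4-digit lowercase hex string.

3a1c

Key "xydblzt" = 78 79 64 62 6c 7a 74 is 7 bytes > B = 6, so hash it first: H(key) = bc 55, then zero-pad to 6 bytes: K' = bc 55 00 00 00 00.
K' ⊕ ipad = 8a 63 36 36 36 36.  K' ⊕ opad = e0 09 5c 5c 5c 5c.
Inner input = (K'⊕ipad) ∥ m = 8a 63 36 36 36 36 ∥ ac 8c.
Inner hash: even-index sum = 418 mod 256 = 162; odd-index sum = 347 mod 256 = 91 → a2 5b.
Outer input = (K'⊕opad) ∥ inner = e0 09 5c 5c 5c 5c ∥ a2 5b.
Outer hash (tag): even-index sum = 570 mod 256 = 58; odd-index sum = 284 mod 256 = 28 → 3a 1c.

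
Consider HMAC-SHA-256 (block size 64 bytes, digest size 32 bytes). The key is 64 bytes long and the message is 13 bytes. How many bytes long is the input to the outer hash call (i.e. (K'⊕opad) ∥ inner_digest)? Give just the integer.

96

Key is 64 ≤ 64 bytes, zero-padded: |K'| = 64.
Outer input = (K'⊕opad) ∥ H(inner) → 64 + 32 = 96 bytes.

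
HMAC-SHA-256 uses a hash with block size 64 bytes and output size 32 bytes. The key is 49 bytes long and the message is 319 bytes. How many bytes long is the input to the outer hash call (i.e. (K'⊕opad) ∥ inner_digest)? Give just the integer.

Key is 49 ≤ 64 bytes, zero-padded: |K'| = 64.
Outer input = (K'⊕opad) ∥ H(inner) → 64 + 32 = 96 bytes.

96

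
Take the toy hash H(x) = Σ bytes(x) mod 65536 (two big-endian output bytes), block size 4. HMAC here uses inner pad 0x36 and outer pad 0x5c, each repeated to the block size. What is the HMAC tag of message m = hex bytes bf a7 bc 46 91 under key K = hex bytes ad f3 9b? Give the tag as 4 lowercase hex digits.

Key hex bytes ad f3 9b is 3 bytes ≤ B = 4; zero-pad to 4 bytes: K' = ad f3 9b 00.
K' ⊕ ipad = 9b c5 ad 36.  K' ⊕ opad = f1 af c7 5c.
Inner input = (K'⊕ipad) ∥ m = 9b c5 ad 36 ∥ bf a7 bc 46 91.
Inner hash: sum = 155+197+173+54+191+167+188+70+145 = 1340 → 05 3c.
Outer input = (K'⊕opad) ∥ inner = f1 af c7 5c ∥ 05 3c.
Outer hash (tag): sum = 241+175+199+92+5+60 = 772 → 03 04.

0304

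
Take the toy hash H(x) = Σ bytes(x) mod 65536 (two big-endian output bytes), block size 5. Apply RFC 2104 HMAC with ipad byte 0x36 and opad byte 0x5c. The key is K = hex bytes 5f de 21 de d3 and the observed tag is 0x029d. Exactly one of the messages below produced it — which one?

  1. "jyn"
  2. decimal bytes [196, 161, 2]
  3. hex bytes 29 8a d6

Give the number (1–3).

Key hex bytes 5f de 21 de d3 is exactly B = 5 bytes: K' = 5f de 21 de d3.
K' ⊕ ipad = 69 e8 17 e8 e5; K' ⊕ opad = 03 82 7d 82 8f.
m1: inner = H(69 e8 17 e8 e5 6a 79 6e) = 04 86; tag = H(03 82 7d 82 8f 04 86) = 029d ← matches
m2: inner = H(69 e8 17 e8 e5 c4 a1 02) = 04 9c; tag = H(03 82 7d 82 8f 04 9c) = 02b3
m3: inner = H(69 e8 17 e8 e5 29 8a d6) = 04 be; tag = H(03 82 7d 82 8f 04 be) = 02d5

1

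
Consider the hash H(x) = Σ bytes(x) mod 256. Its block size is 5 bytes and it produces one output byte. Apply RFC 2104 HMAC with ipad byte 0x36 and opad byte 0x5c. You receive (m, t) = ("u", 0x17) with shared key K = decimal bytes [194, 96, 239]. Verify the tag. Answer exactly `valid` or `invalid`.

invalid

Key decimal bytes [194, 96, 239] = c2 60 ef is 3 bytes ≤ B = 5; zero-pad to 5 bytes: K' = c2 60 ef 00 00.
K' ⊕ ipad = f4 56 d9 36 36; K' ⊕ opad = 9e 3c b3 5c 5c.
Inner hash: sum = 244+86+217+54+54+117 = 772; mod 256 = 4 → 04.
Outer hash (recomputed tag): sum = 158+60+179+92+92+4 = 585; mod 256 = 73 → 49.
Recomputed tag = 49; claimed = 17 → mismatch.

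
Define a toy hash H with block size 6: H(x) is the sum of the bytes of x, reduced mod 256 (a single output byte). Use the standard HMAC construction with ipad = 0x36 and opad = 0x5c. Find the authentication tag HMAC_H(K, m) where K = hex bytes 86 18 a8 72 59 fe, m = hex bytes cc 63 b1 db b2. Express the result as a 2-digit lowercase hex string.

4b

Key hex bytes 86 18 a8 72 59 fe is exactly B = 6 bytes: K' = 86 18 a8 72 59 fe.
K' ⊕ ipad = b0 2e 9e 44 6f c8.  K' ⊕ opad = da 44 f4 2e 05 a2.
Inner input = (K'⊕ipad) ∥ m = b0 2e 9e 44 6f c8 ∥ cc 63 b1 db b2.
Inner hash: sum = 176+46+158+68+111+200+204+99+177+219+178 = 1636; mod 256 = 100 → 64.
Outer input = (K'⊕opad) ∥ inner = da 44 f4 2e 05 a2 ∥ 64.
Outer hash (tag): sum = 218+68+244+46+5+162+100 = 843; mod 256 = 75 → 4b.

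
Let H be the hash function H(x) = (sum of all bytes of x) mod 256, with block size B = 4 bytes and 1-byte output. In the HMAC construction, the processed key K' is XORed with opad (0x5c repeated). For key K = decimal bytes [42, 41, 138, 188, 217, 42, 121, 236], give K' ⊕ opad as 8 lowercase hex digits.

5d5c5c5c

Key decimal bytes [42, 41, 138, 188, 217, 42, 121, 236] = 2a 29 8a bc d9 2a 79 ec is 8 bytes > B = 4, so hash it first: H(key) = 01, then zero-pad to 4 bytes: K' = 01 00 00 00.
XOR each byte with 0x5c: 01⊕5c=5d, 00⊕5c=5c, 00⊕5c=5c, 00⊕5c=5c.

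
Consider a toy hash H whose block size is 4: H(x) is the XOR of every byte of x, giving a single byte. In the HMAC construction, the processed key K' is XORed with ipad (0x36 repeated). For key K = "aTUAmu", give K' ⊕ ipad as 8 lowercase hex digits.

Key "aTUAmu" = 61 54 55 41 6d 75 is 6 bytes > B = 4, so hash it first: H(key) = 39, then zero-pad to 4 bytes: K' = 39 00 00 00.
XOR each byte with 0x36: 39⊕36=0f, 00⊕36=36, 00⊕36=36, 00⊕36=36.

0f363636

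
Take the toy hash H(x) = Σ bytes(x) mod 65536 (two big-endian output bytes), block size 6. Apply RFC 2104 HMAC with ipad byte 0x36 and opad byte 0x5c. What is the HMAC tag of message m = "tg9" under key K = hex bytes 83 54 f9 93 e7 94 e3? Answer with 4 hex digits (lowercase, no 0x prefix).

027d

Key hex bytes 83 54 f9 93 e7 94 e3 is 7 bytes > B = 6, so hash it first: H(key) = 04 c1, then zero-pad to 6 bytes: K' = 04 c1 00 00 00 00.
K' ⊕ ipad = 32 f7 36 36 36 36.  K' ⊕ opad = 58 9d 5c 5c 5c 5c.
Inner input = (K'⊕ipad) ∥ m = 32 f7 36 36 36 36 ∥ 74 67 39.
Inner hash: sum = 50+247+54+54+54+54+116+103+57 = 789 → 03 15.
Outer input = (K'⊕opad) ∥ inner = 58 9d 5c 5c 5c 5c ∥ 03 15.
Outer hash (tag): sum = 88+157+92+92+92+92+3+21 = 637 → 02 7d.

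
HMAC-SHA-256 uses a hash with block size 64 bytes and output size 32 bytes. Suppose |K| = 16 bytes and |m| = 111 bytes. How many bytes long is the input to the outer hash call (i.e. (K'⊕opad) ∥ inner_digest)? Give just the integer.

96

Key is 16 ≤ 64 bytes, zero-padded: |K'| = 64.
Outer input = (K'⊕opad) ∥ H(inner) → 64 + 32 = 96 bytes.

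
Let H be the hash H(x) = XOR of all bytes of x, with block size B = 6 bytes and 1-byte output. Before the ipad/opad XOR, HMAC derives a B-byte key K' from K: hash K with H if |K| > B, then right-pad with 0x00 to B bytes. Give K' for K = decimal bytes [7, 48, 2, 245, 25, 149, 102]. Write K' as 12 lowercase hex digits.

2a0000000000

|K| = 7 > B = 6, so first hash the key.
H(K): XOR 07⊕30⊕02⊕f5⊕19⊕95⊕66 = 2a.
Zero-pad H(K) = 2a to 6 bytes: K' = 2a 00 00 00 00 00.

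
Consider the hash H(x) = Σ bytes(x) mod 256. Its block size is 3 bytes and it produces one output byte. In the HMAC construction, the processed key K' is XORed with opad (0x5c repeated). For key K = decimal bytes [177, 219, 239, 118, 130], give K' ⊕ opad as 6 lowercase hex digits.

Key decimal bytes [177, 219, 239, 118, 130] = b1 db ef 76 82 is 5 bytes > B = 3, so hash it first: H(key) = 73, then zero-pad to 3 bytes: K' = 73 00 00.
XOR each byte with 0x5c: 73⊕5c=2f, 00⊕5c=5c, 00⊕5c=5c.

2f5c5c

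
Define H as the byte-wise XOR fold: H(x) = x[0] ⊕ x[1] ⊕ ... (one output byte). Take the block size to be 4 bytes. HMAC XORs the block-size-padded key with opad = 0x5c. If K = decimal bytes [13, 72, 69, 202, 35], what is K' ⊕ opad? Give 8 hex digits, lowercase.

Key decimal bytes [13, 72, 69, 202, 35] = 0d 48 45 ca 23 is 5 bytes > B = 4, so hash it first: H(key) = e9, then zero-pad to 4 bytes: K' = e9 00 00 00.
XOR each byte with 0x5c: e9⊕5c=b5, 00⊕5c=5c, 00⊕5c=5c, 00⊕5c=5c.

b55c5c5c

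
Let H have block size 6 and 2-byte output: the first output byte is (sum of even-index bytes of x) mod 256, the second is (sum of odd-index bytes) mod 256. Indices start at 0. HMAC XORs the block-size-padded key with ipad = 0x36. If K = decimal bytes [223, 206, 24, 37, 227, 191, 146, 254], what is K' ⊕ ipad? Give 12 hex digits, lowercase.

5a8636363636

Key decimal bytes [223, 206, 24, 37, 227, 191, 146, 254] = df ce 18 25 e3 bf 92 fe is 8 bytes > B = 6, so hash it first: H(key) = 6c b0, then zero-pad to 6 bytes: K' = 6c b0 00 00 00 00.
XOR each byte with 0x36: 6c⊕36=5a, b0⊕36=86, 00⊕36=36, 00⊕36=36, 00⊕36=36, 00⊕36=36.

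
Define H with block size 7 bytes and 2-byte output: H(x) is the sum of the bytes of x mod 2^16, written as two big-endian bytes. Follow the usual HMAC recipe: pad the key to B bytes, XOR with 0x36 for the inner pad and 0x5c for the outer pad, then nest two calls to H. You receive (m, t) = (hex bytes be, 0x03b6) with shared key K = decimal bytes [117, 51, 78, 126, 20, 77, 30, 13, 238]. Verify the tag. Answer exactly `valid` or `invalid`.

Key decimal bytes [117, 51, 78, 126, 20, 77, 30, 13, 238] = 75 33 4e 7e 14 4d 1e 0d ee is 9 bytes > B = 7, so hash it first: H(key) = 02 ee, then zero-pad to 7 bytes: K' = 02 ee 00 00 00 00 00.
K' ⊕ ipad = 34 d8 36 36 36 36 36; K' ⊕ opad = 5e b2 5c 5c 5c 5c 5c.
Inner hash: sum = 52+216+54+54+54+54+54+190 = 728 → 02 d8.
Outer hash (recomputed tag): sum = 94+178+92+92+92+92+92+2+216 = 950 → 03 b6.
Recomputed tag = 03b6; claimed = 03b6 → match.

valid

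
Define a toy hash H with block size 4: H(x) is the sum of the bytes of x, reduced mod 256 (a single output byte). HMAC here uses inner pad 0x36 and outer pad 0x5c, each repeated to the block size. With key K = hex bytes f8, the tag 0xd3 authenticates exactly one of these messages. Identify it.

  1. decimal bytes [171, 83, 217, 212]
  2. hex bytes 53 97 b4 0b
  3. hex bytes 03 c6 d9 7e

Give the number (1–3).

Key hex bytes f8 is 1 byte ≤ B = 4; zero-pad to 4 bytes: K' = f8 00 00 00.
K' ⊕ ipad = ce 36 36 36; K' ⊕ opad = a4 5c 5c 5c.
m1: inner = H(ce 36 36 36 ab 53 d9 d4) = 1b; tag = H(a4 5c 5c 5c 1b) = d3 ← matches
m2: inner = H(ce 36 36 36 53 97 b4 0b) = 19; tag = H(a4 5c 5c 5c 19) = d1
m3: inner = H(ce 36 36 36 03 c6 d9 7e) = 90; tag = H(a4 5c 5c 5c 90) = 48

1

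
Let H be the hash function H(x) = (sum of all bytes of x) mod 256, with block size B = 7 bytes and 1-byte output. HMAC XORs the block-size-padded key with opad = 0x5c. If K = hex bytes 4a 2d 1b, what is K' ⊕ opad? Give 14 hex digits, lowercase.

1671475c5c5c5c

Key hex bytes 4a 2d 1b is 3 bytes ≤ B = 7; zero-pad to 7 bytes: K' = 4a 2d 1b 00 00 00 00.
XOR each byte with 0x5c: 4a⊕5c=16, 2d⊕5c=71, 1b⊕5c=47, 00⊕5c=5c, 00⊕5c=5c, 00⊕5c=5c, 00⊕5c=5c.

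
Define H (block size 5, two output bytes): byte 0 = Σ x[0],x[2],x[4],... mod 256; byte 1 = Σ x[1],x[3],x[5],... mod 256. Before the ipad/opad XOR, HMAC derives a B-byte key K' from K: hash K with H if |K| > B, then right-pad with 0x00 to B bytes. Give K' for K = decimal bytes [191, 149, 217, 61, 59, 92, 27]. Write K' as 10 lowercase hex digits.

ee2e000000

|K| = 7 > B = 5, so first hash the key.
H(K): even-index sum = 494 mod 256 = 238; odd-index sum = 302 mod 256 = 46 → ee 2e.
Zero-pad H(K) = ee 2e to 5 bytes: K' = ee 2e 00 00 00.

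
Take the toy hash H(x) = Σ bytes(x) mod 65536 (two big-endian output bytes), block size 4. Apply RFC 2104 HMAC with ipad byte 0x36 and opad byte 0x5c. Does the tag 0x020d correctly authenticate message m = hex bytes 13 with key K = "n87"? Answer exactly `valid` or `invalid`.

Key "n87" = 6e 38 37 is 3 bytes ≤ B = 4; zero-pad to 4 bytes: K' = 6e 38 37 00.
K' ⊕ ipad = 58 0e 01 36; K' ⊕ opad = 32 64 6b 5c.
Inner hash: sum = 88+14+1+54+19 = 176 → 00 b0.
Outer hash (recomputed tag): sum = 50+100+107+92+0+176 = 525 → 02 0d.
Recomputed tag = 020d; claimed = 020d → match.

valid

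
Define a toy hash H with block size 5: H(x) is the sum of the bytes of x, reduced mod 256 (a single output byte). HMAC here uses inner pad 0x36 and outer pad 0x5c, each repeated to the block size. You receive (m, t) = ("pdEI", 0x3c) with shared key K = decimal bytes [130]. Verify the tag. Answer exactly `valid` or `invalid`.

Key decimal bytes [130] = 82 is 1 byte ≤ B = 5; zero-pad to 5 bytes: K' = 82 00 00 00 00.
K' ⊕ ipad = b4 36 36 36 36; K' ⊕ opad = de 5c 5c 5c 5c.
Inner hash: sum = 180+54+54+54+54+112+100+69+73 = 750; mod 256 = 238 → ee.
Outer hash (recomputed tag): sum = 222+92+92+92+92+238 = 828; mod 256 = 60 → 3c.
Recomputed tag = 3c; claimed = 3c → match.

valid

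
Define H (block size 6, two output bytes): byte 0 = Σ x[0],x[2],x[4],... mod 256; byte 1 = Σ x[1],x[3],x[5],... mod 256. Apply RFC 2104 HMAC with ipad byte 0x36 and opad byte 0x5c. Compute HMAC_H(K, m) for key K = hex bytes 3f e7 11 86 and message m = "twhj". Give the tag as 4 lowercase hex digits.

Key hex bytes 3f e7 11 86 is 4 bytes ≤ B = 6; zero-pad to 6 bytes: K' = 3f e7 11 86 00 00.
K' ⊕ ipad = 09 d1 27 b0 36 36.  K' ⊕ opad = 63 bb 4d da 5c 5c.
Inner input = (K'⊕ipad) ∥ m = 09 d1 27 b0 36 36 ∥ 74 77 68 6a.
Inner hash: even-index sum = 322 mod 256 = 66; odd-index sum = 664 mod 256 = 152 → 42 98.
Outer input = (K'⊕opad) ∥ inner = 63 bb 4d da 5c 5c ∥ 42 98.
Outer hash (tag): even-index sum = 334 mod 256 = 78; odd-index sum = 649 mod 256 = 137 → 4e 89.

4e89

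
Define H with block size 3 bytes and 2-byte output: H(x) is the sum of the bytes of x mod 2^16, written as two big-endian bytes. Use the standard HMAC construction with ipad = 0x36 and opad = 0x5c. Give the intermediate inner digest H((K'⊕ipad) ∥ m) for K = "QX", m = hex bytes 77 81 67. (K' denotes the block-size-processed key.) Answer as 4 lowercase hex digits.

026a

Key "QX" = 51 58 is 2 bytes ≤ B = 3; zero-pad to 3 bytes: K' = 51 58 00.
K' ⊕ ipad = 67 6e 36.
Inner input = 67 6e 36 ∥ 77 81 67.
Inner hash: sum = 103+110+54+119+129+103 = 618 → 02 6a.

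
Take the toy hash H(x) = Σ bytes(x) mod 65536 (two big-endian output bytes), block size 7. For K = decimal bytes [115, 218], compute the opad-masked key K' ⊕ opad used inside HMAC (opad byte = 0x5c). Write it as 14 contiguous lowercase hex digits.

Key decimal bytes [115, 218] = 73 da is 2 bytes ≤ B = 7; zero-pad to 7 bytes: K' = 73 da 00 00 00 00 00.
XOR each byte with 0x5c: 73⊕5c=2f, da⊕5c=86, 00⊕5c=5c, 00⊕5c=5c, 00⊕5c=5c, 00⊕5c=5c, 00⊕5c=5c.

2f865c5c5c5c5c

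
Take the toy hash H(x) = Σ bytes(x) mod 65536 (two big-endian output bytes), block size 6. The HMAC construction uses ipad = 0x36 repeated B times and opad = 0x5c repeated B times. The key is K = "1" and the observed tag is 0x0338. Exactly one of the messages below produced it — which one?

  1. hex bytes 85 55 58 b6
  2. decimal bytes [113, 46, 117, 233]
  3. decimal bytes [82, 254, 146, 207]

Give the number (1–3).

1

Key "1" = 31 is 1 byte ≤ B = 6; zero-pad to 6 bytes: K' = 31 00 00 00 00 00.
K' ⊕ ipad = 07 36 36 36 36 36; K' ⊕ opad = 6d 5c 5c 5c 5c 5c.
m1: inner = H(07 36 36 36 36 36 85 55 58 b6) = 02 fd; tag = H(6d 5c 5c 5c 5c 5c 02 fd) = 0338 ← matches
m2: inner = H(07 36 36 36 36 36 71 2e 75 e9) = 03 12; tag = H(6d 5c 5c 5c 5c 5c 03 12) = 024e
m3: inner = H(07 36 36 36 36 36 52 fe 92 cf) = 03 c6; tag = H(6d 5c 5c 5c 5c 5c 03 c6) = 0302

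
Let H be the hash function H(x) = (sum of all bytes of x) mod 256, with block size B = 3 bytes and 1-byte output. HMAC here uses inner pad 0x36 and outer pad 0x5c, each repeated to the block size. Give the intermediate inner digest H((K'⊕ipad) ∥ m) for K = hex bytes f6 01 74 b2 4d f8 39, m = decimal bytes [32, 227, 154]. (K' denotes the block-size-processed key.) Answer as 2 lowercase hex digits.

b6

Key hex bytes f6 01 74 b2 4d f8 39 is 7 bytes > B = 3, so hash it first: H(key) = 9b, then zero-pad to 3 bytes: K' = 9b 00 00.
K' ⊕ ipad = ad 36 36.
Inner input = ad 36 36 ∥ 20 e3 9a.
Inner hash: sum = 173+54+54+32+227+154 = 694; mod 256 = 182 → b6.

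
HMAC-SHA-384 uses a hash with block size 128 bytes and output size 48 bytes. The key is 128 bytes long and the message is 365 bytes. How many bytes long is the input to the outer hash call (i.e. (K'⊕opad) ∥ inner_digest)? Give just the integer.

176

Key is 128 ≤ 128 bytes, zero-padded: |K'| = 128.
Outer input = (K'⊕opad) ∥ H(inner) → 128 + 48 = 176 bytes.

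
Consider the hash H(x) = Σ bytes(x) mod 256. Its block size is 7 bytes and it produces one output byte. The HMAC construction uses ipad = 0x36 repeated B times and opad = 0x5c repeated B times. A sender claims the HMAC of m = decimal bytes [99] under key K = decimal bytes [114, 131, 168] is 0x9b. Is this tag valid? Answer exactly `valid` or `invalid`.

Key decimal bytes [114, 131, 168] = 72 83 a8 is 3 bytes ≤ B = 7; zero-pad to 7 bytes: K' = 72 83 a8 00 00 00 00.
K' ⊕ ipad = 44 b5 9e 36 36 36 36; K' ⊕ opad = 2e df f4 5c 5c 5c 5c.
Inner hash: sum = 68+181+158+54+54+54+54+99 = 722; mod 256 = 210 → d2.
Outer hash (recomputed tag): sum = 46+223+244+92+92+92+92+210 = 1091; mod 256 = 67 → 43.
Recomputed tag = 43; claimed = 9b → mismatch.

invalid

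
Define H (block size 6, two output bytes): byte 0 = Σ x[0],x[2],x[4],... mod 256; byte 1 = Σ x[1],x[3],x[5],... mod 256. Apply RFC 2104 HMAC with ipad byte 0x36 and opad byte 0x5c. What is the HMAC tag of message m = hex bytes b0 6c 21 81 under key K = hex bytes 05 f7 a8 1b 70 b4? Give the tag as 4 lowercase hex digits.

Key hex bytes 05 f7 a8 1b 70 b4 is exactly B = 6 bytes: K' = 05 f7 a8 1b 70 b4.
K' ⊕ ipad = 33 c1 9e 2d 46 82.  K' ⊕ opad = 59 ab f4 47 2c e8.
Inner input = (K'⊕ipad) ∥ m = 33 c1 9e 2d 46 82 ∥ b0 6c 21 81.
Inner hash: even-index sum = 488 mod 256 = 232; odd-index sum = 605 mod 256 = 93 → e8 5d.
Outer input = (K'⊕opad) ∥ inner = 59 ab f4 47 2c e8 ∥ e8 5d.
Outer hash (tag): even-index sum = 609 mod 256 = 97; odd-index sum = 567 mod 256 = 55 → 61 37.

6137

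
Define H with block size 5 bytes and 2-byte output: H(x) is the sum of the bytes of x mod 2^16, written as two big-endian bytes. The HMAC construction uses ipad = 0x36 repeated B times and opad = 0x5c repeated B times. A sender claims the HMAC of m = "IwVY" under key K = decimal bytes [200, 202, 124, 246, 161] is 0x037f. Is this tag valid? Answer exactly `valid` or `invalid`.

Key decimal bytes [200, 202, 124, 246, 161] = c8 ca 7c f6 a1 is exactly B = 5 bytes: K' = c8 ca 7c f6 a1.
K' ⊕ ipad = fe fc 4a c0 97; K' ⊕ opad = 94 96 20 aa fd.
Inner hash: sum = 254+252+74+192+151+73+119+86+89 = 1290 → 05 0a.
Outer hash (recomputed tag): sum = 148+150+32+170+253+5+10 = 768 → 03 00.
Recomputed tag = 0300; claimed = 037f → mismatch.

invalid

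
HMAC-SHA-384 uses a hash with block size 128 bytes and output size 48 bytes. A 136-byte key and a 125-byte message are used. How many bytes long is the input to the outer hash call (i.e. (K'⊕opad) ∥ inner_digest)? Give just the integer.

Key is 136 > 128 bytes, so it is hashed to 48 bytes then zero-padded to 128: |K'| = 128.
Outer input = (K'⊕opad) ∥ H(inner) → 128 + 48 = 176 bytes.

176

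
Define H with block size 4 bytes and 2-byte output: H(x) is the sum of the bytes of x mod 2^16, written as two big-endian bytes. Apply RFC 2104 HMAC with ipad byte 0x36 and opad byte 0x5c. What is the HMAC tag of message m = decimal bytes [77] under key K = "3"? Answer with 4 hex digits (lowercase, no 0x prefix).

0277

Key "3" = 33 is 1 byte ≤ B = 4; zero-pad to 4 bytes: K' = 33 00 00 00.
K' ⊕ ipad = 05 36 36 36.  K' ⊕ opad = 6f 5c 5c 5c.
Inner input = (K'⊕ipad) ∥ m = 05 36 36 36 ∥ 4d.
Inner hash: sum = 5+54+54+54+77 = 244 → 00 f4.
Outer input = (K'⊕opad) ∥ inner = 6f 5c 5c 5c ∥ 00 f4.
Outer hash (tag): sum = 111+92+92+92+0+244 = 631 → 02 77.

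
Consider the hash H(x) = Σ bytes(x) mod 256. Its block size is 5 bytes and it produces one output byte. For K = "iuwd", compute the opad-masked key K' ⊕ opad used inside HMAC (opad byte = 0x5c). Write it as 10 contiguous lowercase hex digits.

Key "iuwd" = 69 75 77 64 is 4 bytes ≤ B = 5; zero-pad to 5 bytes: K' = 69 75 77 64 00.
XOR each byte with 0x5c: 69⊕5c=35, 75⊕5c=29, 77⊕5c=2b, 64⊕5c=38, 00⊕5c=5c.

35292b385c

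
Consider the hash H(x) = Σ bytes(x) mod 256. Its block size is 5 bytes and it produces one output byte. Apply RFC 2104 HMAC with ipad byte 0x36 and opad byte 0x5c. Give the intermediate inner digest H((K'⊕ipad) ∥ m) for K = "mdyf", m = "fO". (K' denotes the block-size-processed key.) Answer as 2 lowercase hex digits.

Key "mdyf" = 6d 64 79 66 is 4 bytes ≤ B = 5; zero-pad to 5 bytes: K' = 6d 64 79 66 00.
K' ⊕ ipad = 5b 52 4f 50 36.
Inner input = 5b 52 4f 50 36 ∥ 66 4f.
Inner hash: sum = 91+82+79+80+54+102+79 = 567; mod 256 = 55 → 37.

37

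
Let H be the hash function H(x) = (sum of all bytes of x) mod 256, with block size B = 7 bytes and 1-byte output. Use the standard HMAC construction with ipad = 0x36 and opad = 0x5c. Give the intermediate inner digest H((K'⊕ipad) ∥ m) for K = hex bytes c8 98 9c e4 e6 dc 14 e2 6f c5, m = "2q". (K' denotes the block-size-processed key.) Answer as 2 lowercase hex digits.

e1

Key hex bytes c8 98 9c e4 e6 dc 14 e2 6f c5 is 10 bytes > B = 7, so hash it first: H(key) = cc, then zero-pad to 7 bytes: K' = cc 00 00 00 00 00 00.
K' ⊕ ipad = fa 36 36 36 36 36 36.
Inner input = fa 36 36 36 36 36 36 ∥ 32 71.
Inner hash: sum = 250+54+54+54+54+54+54+50+113 = 737; mod 256 = 225 → e1.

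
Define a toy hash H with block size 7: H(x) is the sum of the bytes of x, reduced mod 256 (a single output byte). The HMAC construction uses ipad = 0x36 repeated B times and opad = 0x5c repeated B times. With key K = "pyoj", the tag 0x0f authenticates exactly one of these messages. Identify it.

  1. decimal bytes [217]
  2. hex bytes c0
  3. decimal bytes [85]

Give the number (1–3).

3

Key "pyoj" = 70 79 6f 6a is 4 bytes ≤ B = 7; zero-pad to 7 bytes: K' = 70 79 6f 6a 00 00 00.
K' ⊕ ipad = 46 4f 59 5c 36 36 36; K' ⊕ opad = 2c 25 33 36 5c 5c 5c.
m1: inner = H(46 4f 59 5c 36 36 36 d9) = c5; tag = H(2c 25 33 36 5c 5c 5c c5) = 93
m2: inner = H(46 4f 59 5c 36 36 36 c0) = ac; tag = H(2c 25 33 36 5c 5c 5c ac) = 7a
m3: inner = H(46 4f 59 5c 36 36 36 55) = 41; tag = H(2c 25 33 36 5c 5c 5c 41) = 0f ← matches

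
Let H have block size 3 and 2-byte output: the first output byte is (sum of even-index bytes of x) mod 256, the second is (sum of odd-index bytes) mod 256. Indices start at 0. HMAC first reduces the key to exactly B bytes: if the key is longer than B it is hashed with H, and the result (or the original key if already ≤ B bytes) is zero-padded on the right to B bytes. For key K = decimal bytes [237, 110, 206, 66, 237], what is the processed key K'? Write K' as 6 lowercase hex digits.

|K| = 5 > B = 3, so first hash the key.
H(K): even-index sum = 680 mod 256 = 168; odd-index sum = 176 mod 256 = 176 → a8 b0.
Zero-pad H(K) = a8 b0 to 3 bytes: K' = a8 b0 00.

a8b000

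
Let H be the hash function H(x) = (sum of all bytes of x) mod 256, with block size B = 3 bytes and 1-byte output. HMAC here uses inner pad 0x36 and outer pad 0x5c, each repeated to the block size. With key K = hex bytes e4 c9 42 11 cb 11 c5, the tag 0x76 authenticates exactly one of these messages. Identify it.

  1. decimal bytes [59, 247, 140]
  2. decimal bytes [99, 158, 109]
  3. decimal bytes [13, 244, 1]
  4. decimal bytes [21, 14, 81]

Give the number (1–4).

Key hex bytes e4 c9 42 11 cb 11 c5 is 7 bytes > B = 3, so hash it first: H(key) = a1, then zero-pad to 3 bytes: K' = a1 00 00.
K' ⊕ ipad = 97 36 36; K' ⊕ opad = fd 5c 5c.
m1: inner = H(97 36 36 3b f7 8c) = c1; tag = H(fd 5c 5c c1) = 76 ← matches
m2: inner = H(97 36 36 63 9e 6d) = 71; tag = H(fd 5c 5c 71) = 26
m3: inner = H(97 36 36 0d f4 01) = 05; tag = H(fd 5c 5c 05) = ba
m4: inner = H(97 36 36 15 0e 51) = 77; tag = H(fd 5c 5c 77) = 2c

1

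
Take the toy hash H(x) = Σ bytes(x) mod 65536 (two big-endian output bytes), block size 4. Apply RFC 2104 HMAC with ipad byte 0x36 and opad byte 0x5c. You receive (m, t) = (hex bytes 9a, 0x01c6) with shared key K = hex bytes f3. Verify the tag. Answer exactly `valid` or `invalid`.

valid

Key hex bytes f3 is 1 byte ≤ B = 4; zero-pad to 4 bytes: K' = f3 00 00 00.
K' ⊕ ipad = c5 36 36 36; K' ⊕ opad = af 5c 5c 5c.
Inner hash: sum = 197+54+54+54+154 = 513 → 02 01.
Outer hash (recomputed tag): sum = 175+92+92+92+2+1 = 454 → 01 c6.
Recomputed tag = 01c6; claimed = 01c6 → match.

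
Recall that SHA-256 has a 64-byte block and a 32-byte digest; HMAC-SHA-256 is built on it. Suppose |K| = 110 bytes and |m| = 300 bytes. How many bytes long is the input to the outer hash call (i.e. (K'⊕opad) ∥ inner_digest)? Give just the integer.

Key is 110 > 64 bytes, so it is hashed to 32 bytes then zero-padded to 64: |K'| = 64.
Outer input = (K'⊕opad) ∥ H(inner) → 64 + 32 = 96 bytes.

96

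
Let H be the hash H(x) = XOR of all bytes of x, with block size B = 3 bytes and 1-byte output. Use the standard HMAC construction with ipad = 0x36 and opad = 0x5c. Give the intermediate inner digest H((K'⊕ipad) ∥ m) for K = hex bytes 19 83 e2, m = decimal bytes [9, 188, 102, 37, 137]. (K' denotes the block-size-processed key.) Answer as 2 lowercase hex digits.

Key hex bytes 19 83 e2 is exactly B = 3 bytes: K' = 19 83 e2.
K' ⊕ ipad = 2f b5 d4.
Inner input = 2f b5 d4 ∥ 09 bc 66 25 89.
Inner hash: XOR 2f⊕b5⊕d4⊕09⊕bc⊕66⊕25⊕89 = 31.

31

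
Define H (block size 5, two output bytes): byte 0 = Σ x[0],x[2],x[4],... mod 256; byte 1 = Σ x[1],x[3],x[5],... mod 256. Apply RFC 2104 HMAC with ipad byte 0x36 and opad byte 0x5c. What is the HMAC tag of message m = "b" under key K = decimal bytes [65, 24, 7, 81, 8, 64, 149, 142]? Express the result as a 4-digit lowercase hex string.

0a06

Key decimal bytes [65, 24, 7, 81, 8, 64, 149, 142] = 41 18 07 51 08 40 95 8e is 8 bytes > B = 5, so hash it first: H(key) = e5 37, then zero-pad to 5 bytes: K' = e5 37 00 00 00.
K' ⊕ ipad = d3 01 36 36 36.  K' ⊕ opad = b9 6b 5c 5c 5c.
Inner input = (K'⊕ipad) ∥ m = d3 01 36 36 36 ∥ 62.
Inner hash: even-index sum = 319 mod 256 = 63; odd-index sum = 153 mod 256 = 153 → 3f 99.
Outer input = (K'⊕opad) ∥ inner = b9 6b 5c 5c 5c ∥ 3f 99.
Outer hash (tag): even-index sum = 522 mod 256 = 10; odd-index sum = 262 mod 256 = 6 → 0a 06.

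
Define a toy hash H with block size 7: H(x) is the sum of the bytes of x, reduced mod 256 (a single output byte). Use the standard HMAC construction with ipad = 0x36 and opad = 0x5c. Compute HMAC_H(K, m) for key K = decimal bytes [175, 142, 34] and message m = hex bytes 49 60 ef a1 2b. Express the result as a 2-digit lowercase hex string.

Key decimal bytes [175, 142, 34] = af 8e 22 is 3 bytes ≤ B = 7; zero-pad to 7 bytes: K' = af 8e 22 00 00 00 00.
K' ⊕ ipad = 99 b8 14 36 36 36 36.  K' ⊕ opad = f3 d2 7e 5c 5c 5c 5c.
Inner input = (K'⊕ipad) ∥ m = 99 b8 14 36 36 36 36 ∥ 49 60 ef a1 2b.
Inner hash: sum = 153+184+20+54+54+54+54+73+96+239+161+43 = 1185; mod 256 = 161 → a1.
Outer input = (K'⊕opad) ∥ inner = f3 d2 7e 5c 5c 5c 5c ∥ a1.
Outer hash (tag): sum = 243+210+126+92+92+92+92+161 = 1108; mod 256 = 84 → 54.

54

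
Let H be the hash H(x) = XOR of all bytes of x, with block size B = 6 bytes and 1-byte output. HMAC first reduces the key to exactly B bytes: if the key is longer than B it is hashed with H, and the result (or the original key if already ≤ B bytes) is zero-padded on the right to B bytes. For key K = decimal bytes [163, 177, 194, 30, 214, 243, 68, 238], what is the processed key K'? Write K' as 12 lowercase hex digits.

410000000000

|K| = 8 > B = 6, so first hash the key.
H(K): XOR a3⊕b1⊕c2⊕1e⊕d6⊕f3⊕44⊕ee = 41.
Zero-pad H(K) = 41 to 6 bytes: K' = 41 00 00 00 00 00.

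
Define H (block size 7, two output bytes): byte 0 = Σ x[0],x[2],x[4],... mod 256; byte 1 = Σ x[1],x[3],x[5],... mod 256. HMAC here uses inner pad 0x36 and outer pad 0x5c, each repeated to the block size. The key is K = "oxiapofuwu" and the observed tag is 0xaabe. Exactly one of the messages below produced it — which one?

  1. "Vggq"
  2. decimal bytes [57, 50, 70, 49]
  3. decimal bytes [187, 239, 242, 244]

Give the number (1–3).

3

Key "oxiapofuwu" = 6f 78 69 61 70 6f 66 75 77 75 is 10 bytes > B = 7, so hash it first: H(key) = 25 32, then zero-pad to 7 bytes: K' = 25 32 00 00 00 00 00.
K' ⊕ ipad = 13 04 36 36 36 36 36; K' ⊕ opad = 79 6e 5c 5c 5c 5c 5c.
m1: inner = H(13 04 36 36 36 36 36 56 67 67 71) = 8d 2d; tag = H(79 6e 5c 5c 5c 5c 5c 8d 2d) = bab3
m2: inner = H(13 04 36 36 36 36 36 39 32 46 31) = 18 ef; tag = H(79 6e 5c 5c 5c 5c 5c 18 ef) = 7c3e
m3: inner = H(13 04 36 36 36 36 36 bb ef f2 f4) = 98 1d; tag = H(79 6e 5c 5c 5c 5c 5c 98 1d) = aabe ← matches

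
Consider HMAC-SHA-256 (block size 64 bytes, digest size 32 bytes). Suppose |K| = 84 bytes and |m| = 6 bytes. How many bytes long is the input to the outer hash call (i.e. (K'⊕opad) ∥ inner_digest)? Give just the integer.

96

Key is 84 > 64 bytes, so it is hashed to 32 bytes then zero-padded to 64: |K'| = 64.
Outer input = (K'⊕opad) ∥ H(inner) → 64 + 32 = 96 bytes.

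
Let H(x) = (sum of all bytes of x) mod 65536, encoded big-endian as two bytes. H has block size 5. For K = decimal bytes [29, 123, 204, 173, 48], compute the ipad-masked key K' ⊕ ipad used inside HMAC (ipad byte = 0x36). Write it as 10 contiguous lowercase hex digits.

2b4dfa9b06

Key decimal bytes [29, 123, 204, 173, 48] = 1d 7b cc ad 30 is exactly B = 5 bytes: K' = 1d 7b cc ad 30.
XOR each byte with 0x36: 1d⊕36=2b, 7b⊕36=4d, cc⊕36=fa, ad⊕36=9b, 30⊕36=06.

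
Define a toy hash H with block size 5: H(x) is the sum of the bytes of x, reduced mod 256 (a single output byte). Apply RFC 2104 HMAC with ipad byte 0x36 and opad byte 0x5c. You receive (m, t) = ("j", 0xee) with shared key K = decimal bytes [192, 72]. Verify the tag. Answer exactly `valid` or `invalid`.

Key decimal bytes [192, 72] = c0 48 is 2 bytes ≤ B = 5; zero-pad to 5 bytes: K' = c0 48 00 00 00.
K' ⊕ ipad = f6 7e 36 36 36; K' ⊕ opad = 9c 14 5c 5c 5c.
Inner hash: sum = 246+126+54+54+54+106 = 640; mod 256 = 128 → 80.
Outer hash (recomputed tag): sum = 156+20+92+92+92+128 = 580; mod 256 = 68 → 44.
Recomputed tag = 44; claimed = ee → mismatch.

invalid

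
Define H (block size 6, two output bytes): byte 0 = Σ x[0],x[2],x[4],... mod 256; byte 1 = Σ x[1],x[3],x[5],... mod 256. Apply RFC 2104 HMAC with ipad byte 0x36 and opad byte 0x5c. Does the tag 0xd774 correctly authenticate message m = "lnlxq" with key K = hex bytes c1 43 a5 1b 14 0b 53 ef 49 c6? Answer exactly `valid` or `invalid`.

valid

Key hex bytes c1 43 a5 1b 14 0b 53 ef 49 c6 is 10 bytes > B = 6, so hash it first: H(key) = 16 1e, then zero-pad to 6 bytes: K' = 16 1e 00 00 00 00.
K' ⊕ ipad = 20 28 36 36 36 36; K' ⊕ opad = 4a 42 5c 5c 5c 5c.
Inner hash: even-index sum = 469 mod 256 = 213; odd-index sum = 378 mod 256 = 122 → d5 7a.
Outer hash (recomputed tag): even-index sum = 471 mod 256 = 215; odd-index sum = 372 mod 256 = 116 → d7 74.
Recomputed tag = d774; claimed = d774 → match.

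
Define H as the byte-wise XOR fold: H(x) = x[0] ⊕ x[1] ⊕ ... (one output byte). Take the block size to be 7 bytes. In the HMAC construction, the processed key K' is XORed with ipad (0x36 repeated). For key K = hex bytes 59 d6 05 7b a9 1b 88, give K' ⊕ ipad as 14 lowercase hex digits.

6fe0334d9f2dbe

Key hex bytes 59 d6 05 7b a9 1b 88 is exactly B = 7 bytes: K' = 59 d6 05 7b a9 1b 88.
XOR each byte with 0x36: 59⊕36=6f, d6⊕36=e0, 05⊕36=33, 7b⊕36=4d, a9⊕36=9f, 1b⊕36=2d, 88⊕36=be.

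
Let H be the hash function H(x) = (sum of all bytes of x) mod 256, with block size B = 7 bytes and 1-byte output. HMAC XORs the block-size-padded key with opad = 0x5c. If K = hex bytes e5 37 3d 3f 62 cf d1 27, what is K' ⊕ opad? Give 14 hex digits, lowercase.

9d5c5c5c5c5c5c

Key hex bytes e5 37 3d 3f 62 cf d1 27 is 8 bytes > B = 7, so hash it first: H(key) = c1, then zero-pad to 7 bytes: K' = c1 00 00 00 00 00 00.
XOR each byte with 0x5c: c1⊕5c=9d, 00⊕5c=5c, 00⊕5c=5c, 00⊕5c=5c, 00⊕5c=5c, 00⊕5c=5c, 00⊕5c=5c.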